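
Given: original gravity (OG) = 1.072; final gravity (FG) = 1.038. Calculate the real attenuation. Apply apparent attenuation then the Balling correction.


AA = (OG−FG)/(OG−1)·100;  RA = AA·0.8192
AA = (1.072 − 1.038)/(1.072 − 1)·100 = 47.2222
RA = 47.2222·0.8192

38.6844 %


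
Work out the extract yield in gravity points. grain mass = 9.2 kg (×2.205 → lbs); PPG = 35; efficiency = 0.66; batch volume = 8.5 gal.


points = lbs × PPG × eff / vol
lbs = 9.2 × 2.205 = 20.2860
points = 20.2860 × 35 × 0.66 / 8.5

55.1302 points


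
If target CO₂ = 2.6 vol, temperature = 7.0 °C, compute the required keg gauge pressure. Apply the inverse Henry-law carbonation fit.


psi = vols/(0.01821 + 0.09011·e^(−0.04·T)) − 14.695
psi = 2.6/(0.01821 + 0.09011·e^(−0.04·7.0)) − 14.695

15.4277 psi


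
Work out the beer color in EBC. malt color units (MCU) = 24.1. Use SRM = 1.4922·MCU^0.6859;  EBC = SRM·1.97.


SRM = 1.4922·24.1^0.6859 = 13.2359
EBC = 13.2359·1.97

26.0747 EBC


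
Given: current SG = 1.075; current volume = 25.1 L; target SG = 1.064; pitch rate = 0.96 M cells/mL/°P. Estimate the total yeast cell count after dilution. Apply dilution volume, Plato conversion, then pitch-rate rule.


V_w = V·((SG_c−1)/(SG_t−1)−1);  °P = 259 − 259/SG_t;  cells = rate·(V+V_w)·°P
V_w = 25.1·((1.075−1)/(1.064−1)−1) = 4.3141
V_final = 25.1 + 4.3141 = 29.4141
°P = 259 − 259/1.064 = 15.5789
cells = 0.96·29.4141·15.5789

439.9105 billion cells


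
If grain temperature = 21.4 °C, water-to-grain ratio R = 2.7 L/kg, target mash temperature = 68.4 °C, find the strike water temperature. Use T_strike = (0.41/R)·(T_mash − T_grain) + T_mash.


T_strike = (0.41/2.7)·(68.4 − 21.4) + 68.4

75.5370 °C


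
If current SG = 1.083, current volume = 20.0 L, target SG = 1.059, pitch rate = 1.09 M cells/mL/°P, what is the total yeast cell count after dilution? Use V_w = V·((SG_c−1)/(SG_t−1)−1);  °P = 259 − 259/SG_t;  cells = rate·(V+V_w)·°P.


V_w = 20.0·((1.083−1)/(1.059−1)−1) = 8.1356
V_final = 20.0 + 8.1356 = 28.1356
°P = 259 − 259/1.059 = 14.4297
cells = 1.09·28.1356·14.4297

442.5256 billion cells


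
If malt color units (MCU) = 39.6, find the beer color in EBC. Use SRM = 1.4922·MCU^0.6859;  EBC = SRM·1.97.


SRM = 1.4922·39.6^0.6859 = 18.6074
EBC = 18.6074·1.97

36.6566 EBC


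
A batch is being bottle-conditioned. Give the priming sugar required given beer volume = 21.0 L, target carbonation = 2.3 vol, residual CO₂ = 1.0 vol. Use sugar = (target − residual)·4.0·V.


sugar = (2.3 − 1.0)·4.0·21.0

109.2000 g


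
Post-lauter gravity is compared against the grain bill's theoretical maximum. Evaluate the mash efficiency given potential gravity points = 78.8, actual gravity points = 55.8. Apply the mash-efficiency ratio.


efficiency = actual / potential × 100
efficiency = 55.8 / 78.8 × 100

70.8122 %


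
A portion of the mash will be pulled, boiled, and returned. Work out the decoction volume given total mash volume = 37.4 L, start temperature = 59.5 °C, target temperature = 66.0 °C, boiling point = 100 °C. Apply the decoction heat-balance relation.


V_dec = V_total·(T_target − T_start)/(T_boil − T_start)
V_dec = 37.4·(66.0 − 59.5)/(100 − 59.5)

6.0025 L


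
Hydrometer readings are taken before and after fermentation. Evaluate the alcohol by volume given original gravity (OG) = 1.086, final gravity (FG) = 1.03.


ABV = (OG − FG) · 131.25
ABV = (1.086 − 1.03) · 131.25

7.3500 % ABV


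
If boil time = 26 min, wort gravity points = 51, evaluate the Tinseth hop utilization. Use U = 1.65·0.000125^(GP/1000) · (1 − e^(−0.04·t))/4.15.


bigness = 1.65·0.000125^(51/1000) = 1.0433
boil_factor = (1 − e^(−0.04·26))/4.15 = 0.1558
U = 1.0433 · 0.1558

0.1625


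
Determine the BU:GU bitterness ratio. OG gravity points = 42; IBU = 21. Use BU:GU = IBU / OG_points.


BU:GU = 21 / 42

0.5000


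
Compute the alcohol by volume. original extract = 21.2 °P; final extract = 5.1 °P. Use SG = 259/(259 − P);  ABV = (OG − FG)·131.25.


OG = 259/(259 − 21.2) = 1.0892
FG = 259/(259 − 5.1) = 1.0201
ABV = (1.0892 − 1.0201)·131.25

9.0646 % ABV


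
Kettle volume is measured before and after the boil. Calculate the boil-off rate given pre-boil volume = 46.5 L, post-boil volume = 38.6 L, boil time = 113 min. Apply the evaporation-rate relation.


rate = (V_pre − V_post) / (t_min/60)
rate = (46.5 − 38.6) / (113/60)

4.1947 L/hr


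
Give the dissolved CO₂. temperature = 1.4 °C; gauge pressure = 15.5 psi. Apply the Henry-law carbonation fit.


vols = (P + 14.695)·(0.01821 + 0.09011·e^(−0.04·T))
vols = (15.5 + 14.695)·(0.01821 + 0.09011·e^(−0.04·1.4))

3.1225 volumes


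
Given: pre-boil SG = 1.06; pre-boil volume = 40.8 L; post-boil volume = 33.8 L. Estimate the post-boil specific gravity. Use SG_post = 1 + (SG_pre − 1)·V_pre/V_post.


pts_pre = (1.06 − 1)·1000 = 60.0000
pts_post = 60.0000·40.8/33.8 = 72.4260
SG_post = 1 + 72.4260/1000

1.0724


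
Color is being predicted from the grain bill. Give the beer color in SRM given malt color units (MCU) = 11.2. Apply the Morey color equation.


SRM = 1.4922 · MCU^0.6859
SRM = 1.4922 · 11.2^0.6859

7.8250 SRM


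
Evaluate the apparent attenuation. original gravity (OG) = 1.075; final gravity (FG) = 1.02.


AA = (OG − FG)/(OG − 1) · 100
AA = (1.075 − 1.02)/(1.075 − 1) · 100

73.3333 %


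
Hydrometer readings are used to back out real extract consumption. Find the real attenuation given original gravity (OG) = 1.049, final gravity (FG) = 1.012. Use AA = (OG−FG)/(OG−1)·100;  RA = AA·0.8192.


AA = (1.049 − 1.012)/(1.049 − 1)·100 = 75.5102
RA = 75.5102·0.8192

61.8580 %


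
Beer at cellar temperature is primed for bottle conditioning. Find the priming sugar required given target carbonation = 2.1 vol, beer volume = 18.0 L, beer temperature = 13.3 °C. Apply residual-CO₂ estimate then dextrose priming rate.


residual = 14.695·(0.01821 + 0.09011·e^(−0.04·T));  sugar = (target − residual)·4.0·V
residual = 14.695·(0.01821 + 0.09011·e^(−0.04·13.3)) = 1.0454
sugar = (2.1 − 1.0454)·4.0·18.0

75.9276 g


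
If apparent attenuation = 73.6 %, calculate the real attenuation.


RA = AA · 0.8192
RA = 73.6 · 0.8192

60.2931 %


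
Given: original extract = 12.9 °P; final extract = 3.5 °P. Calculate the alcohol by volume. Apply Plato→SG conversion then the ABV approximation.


SG = 259/(259 − P);  ABV = (OG − FG)·131.25
OG = 259/(259 − 12.9) = 1.0524
FG = 259/(259 − 3.5) = 1.0137
ABV = (1.0524 − 1.0137)·131.25

5.0819 % ABV


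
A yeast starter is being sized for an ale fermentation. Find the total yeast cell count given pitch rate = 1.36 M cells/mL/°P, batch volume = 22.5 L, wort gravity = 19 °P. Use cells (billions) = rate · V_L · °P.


cells = 1.36 · 22.5 · 19

581.4000 billion cells


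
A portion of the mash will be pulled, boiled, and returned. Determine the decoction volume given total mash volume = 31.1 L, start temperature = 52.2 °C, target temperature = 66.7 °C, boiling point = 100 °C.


V_dec = V_total·(T_target − T_start)/(T_boil − T_start)
V_dec = 31.1·(66.7 − 52.2)/(100 − 52.2)

9.4341 L


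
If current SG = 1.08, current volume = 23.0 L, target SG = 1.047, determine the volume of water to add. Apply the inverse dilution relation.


V_water = V·((SG_curr − 1)/(SG_target − 1) − 1)
V_water = 23.0·((1.08 − 1)/(1.047 − 1) − 1)

16.1489 L


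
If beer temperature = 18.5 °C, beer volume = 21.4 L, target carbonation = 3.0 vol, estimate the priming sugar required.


residual = 14.695·(0.01821 + 0.09011·e^(−0.04·T));  sugar = (target − residual)·4.0·V
residual = 14.695·(0.01821 + 0.09011·e^(−0.04·18.5)) = 0.8994
sugar = (3.0 − 0.8994)·4.0·21.4

179.8136 g


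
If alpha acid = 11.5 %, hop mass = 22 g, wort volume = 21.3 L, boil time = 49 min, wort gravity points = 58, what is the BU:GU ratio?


U = 1.65·0.000125^(GP/1000)·(1−e^(−0.04t))/4.15;  IBU = (α/100)·m·U·1000/V;  BU:GU = IBU/GP
U = 1.65·0.000125^(58/1000)·(1−e^(−0.04·49))/4.15 = 0.2028
IBU = (11.5/100)·22·0.2028·1000/21.3 = 24.0914
BU:GU = 24.0914/58

0.4154


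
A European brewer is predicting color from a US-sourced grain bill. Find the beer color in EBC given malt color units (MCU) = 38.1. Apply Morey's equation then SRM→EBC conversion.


SRM = 1.4922·MCU^0.6859;  EBC = SRM·1.97
SRM = 1.4922·38.1^0.6859 = 18.1211
EBC = 18.1211·1.97

35.6985 EBC


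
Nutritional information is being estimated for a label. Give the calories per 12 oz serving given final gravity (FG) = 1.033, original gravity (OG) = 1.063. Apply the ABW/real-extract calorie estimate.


ABW = (OG−FG)·131.25·0.79/FG;  °P = 259 − 259/SG (for OG→OE and FG→AE);  RE = 0.1808·OE + 0.8192·AE;  Cal = (6.9·ABW + 4·(RE−0.1))·FG·3.55
ABW = (1.063 − 1.033)·131.25·0.79/1.033 = 3.0113
OE = 259 − 259/1.063 = 15.3500 °P
AE = 259 − 259/1.033 = 8.2740 °P
RE = 0.1808·15.3500 + 0.8192·8.2740 = 9.5533 °P
Cal = (6.9·3.0113 + 4·(9.5533−0.1))·1.033·3.55

214.8614 kcal


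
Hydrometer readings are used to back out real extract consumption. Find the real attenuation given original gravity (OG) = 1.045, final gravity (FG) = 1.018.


AA = (OG−FG)/(OG−1)·100;  RA = AA·0.8192
AA = (1.045 − 1.018)/(1.045 − 1)·100 = 60.0000
RA = 60.0000·0.8192

49.1520 %


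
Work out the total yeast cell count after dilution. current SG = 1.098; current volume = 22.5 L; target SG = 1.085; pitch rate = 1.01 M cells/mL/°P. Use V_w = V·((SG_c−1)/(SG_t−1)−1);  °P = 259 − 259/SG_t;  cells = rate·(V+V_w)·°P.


V_w = 22.5·((1.098−1)/(1.085−1)−1) = 3.4412
V_final = 22.5 + 3.4412 = 25.9412
°P = 259 − 259/1.085 = 20.2903
cells = 1.01·25.9412·20.2903

531.6184 billion cells


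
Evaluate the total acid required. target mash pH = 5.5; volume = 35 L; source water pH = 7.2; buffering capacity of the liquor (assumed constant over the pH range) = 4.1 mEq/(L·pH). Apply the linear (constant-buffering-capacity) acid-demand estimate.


acid = buffering capacity · (pH_source − pH_target) · V
acid = 4.1 · (7.2 − 5.5) · 35

243.9500 mEq


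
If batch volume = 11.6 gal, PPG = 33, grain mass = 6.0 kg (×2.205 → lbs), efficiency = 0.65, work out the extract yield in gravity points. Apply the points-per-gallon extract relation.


points = lbs × PPG × eff / vol
lbs = 6.0 × 2.205 = 13.2300
points = 13.2300 × 33 × 0.65 / 11.6

24.4641 points


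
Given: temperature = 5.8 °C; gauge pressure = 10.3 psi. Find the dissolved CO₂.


vols = (P + 14.695)·(0.01821 + 0.09011·e^(−0.04·T))
vols = (10.3 + 14.695)·(0.01821 + 0.09011·e^(−0.04·5.8))

2.2411 volumes


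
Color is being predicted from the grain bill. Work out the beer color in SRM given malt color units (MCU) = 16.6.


SRM = 1.4922 · MCU^0.6859
SRM = 1.4922 · 16.6^0.6859

10.2494 SRM


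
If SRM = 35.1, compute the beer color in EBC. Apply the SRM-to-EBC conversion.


EBC = SRM · 1.97
EBC = 35.1 · 1.97

69.1470 EBC


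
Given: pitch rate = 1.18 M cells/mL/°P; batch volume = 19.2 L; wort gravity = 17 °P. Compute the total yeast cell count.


cells (billions) = rate · V_L · °P
cells = 1.18 · 19.2 · 17

385.1520 billion cells


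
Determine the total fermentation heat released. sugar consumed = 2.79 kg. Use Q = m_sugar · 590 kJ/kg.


Q = 2.79 · 590

1646.1000 kJ


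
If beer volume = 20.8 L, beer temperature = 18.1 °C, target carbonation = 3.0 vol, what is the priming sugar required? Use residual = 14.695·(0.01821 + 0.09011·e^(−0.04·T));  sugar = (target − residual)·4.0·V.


residual = 14.695·(0.01821 + 0.09011·e^(−0.04·18.1)) = 0.9096
sugar = (3.0 − 0.9096)·4.0·20.8

173.9243 g


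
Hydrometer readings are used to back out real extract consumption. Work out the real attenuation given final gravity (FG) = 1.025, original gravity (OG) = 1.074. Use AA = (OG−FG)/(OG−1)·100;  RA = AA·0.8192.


AA = (1.074 − 1.025)/(1.074 − 1)·100 = 66.2162
RA = 66.2162·0.8192

54.2443 %


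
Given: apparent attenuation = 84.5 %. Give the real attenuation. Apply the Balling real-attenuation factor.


RA = AA · 0.8192
RA = 84.5 · 0.8192

69.2224 %


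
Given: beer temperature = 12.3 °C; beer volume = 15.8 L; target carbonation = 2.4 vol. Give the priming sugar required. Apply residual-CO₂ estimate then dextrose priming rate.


residual = 14.695·(0.01821 + 0.09011·e^(−0.04·T));  sugar = (target − residual)·4.0·V
residual = 14.695·(0.01821 + 0.09011·e^(−0.04·12.3)) = 1.0772
sugar = (2.4 − 1.0772)·4.0·15.8

83.6013 g


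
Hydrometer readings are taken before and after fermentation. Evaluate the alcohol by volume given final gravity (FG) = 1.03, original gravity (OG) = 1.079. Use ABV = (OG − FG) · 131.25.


ABV = (1.079 − 1.03) · 131.25

6.4312 % ABV


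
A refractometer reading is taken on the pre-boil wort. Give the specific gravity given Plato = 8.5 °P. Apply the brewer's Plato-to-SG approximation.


SG = 259/(259 − P)
SG = 259/(259 − 8.5)

1.0339


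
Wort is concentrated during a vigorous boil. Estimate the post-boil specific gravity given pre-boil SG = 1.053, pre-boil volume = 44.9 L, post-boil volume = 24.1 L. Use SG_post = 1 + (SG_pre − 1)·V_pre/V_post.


pts_pre = (1.053 − 1)·1000 = 53.0000
pts_post = 53.0000·44.9/24.1 = 98.7427
SG_post = 1 + 98.7427/1000

1.0987


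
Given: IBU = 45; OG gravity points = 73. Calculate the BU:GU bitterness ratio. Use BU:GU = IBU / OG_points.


BU:GU = 45 / 73

0.6164


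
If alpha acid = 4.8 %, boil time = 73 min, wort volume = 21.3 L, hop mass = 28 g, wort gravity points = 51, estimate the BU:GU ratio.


U = 1.65·0.000125^(GP/1000)·(1−e^(−0.04t))/4.15;  IBU = (α/100)·m·U·1000/V;  BU:GU = IBU/GP
U = 1.65·0.000125^(51/1000)·(1−e^(−0.04·73))/4.15 = 0.2378
IBU = (4.8/100)·28·0.2378·1000/21.3 = 15.0079
BU:GU = 15.0079/51

0.2943


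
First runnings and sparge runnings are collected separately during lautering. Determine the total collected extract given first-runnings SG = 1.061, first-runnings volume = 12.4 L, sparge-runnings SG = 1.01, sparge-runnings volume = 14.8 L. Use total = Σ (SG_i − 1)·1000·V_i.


first = (1.061 − 1)·1000·12.4 = 756.4000
sparge = (1.01 − 1)·1000·14.8 = 148.0000
total = 756.4000 + 148.0000

904.4000 gravity·L


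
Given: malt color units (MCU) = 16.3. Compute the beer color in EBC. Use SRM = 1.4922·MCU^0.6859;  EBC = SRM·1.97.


SRM = 1.4922·16.3^0.6859 = 10.1220
EBC = 10.1220·1.97

19.9403 EBC


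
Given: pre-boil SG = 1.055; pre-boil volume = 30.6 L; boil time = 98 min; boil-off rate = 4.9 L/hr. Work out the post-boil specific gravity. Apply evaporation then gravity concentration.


V_post = V_pre − rate·(t/60);  SG_post = 1 + (SG_pre−1)·V_pre/V_post
V_post = 30.6 − 4.9·(98/60) = 22.5967
SG_post = 1 + (1.055 − 1)·30.6/22.5967

1.0745


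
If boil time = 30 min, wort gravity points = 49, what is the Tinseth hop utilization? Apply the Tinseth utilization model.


U = 1.65·0.000125^(GP/1000) · (1 − e^(−0.04·t))/4.15
bigness = 1.65·0.000125^(49/1000) = 1.0623
boil_factor = (1 − e^(−0.04·30))/4.15 = 0.1684
U = 1.0623 · 0.1684

0.1789


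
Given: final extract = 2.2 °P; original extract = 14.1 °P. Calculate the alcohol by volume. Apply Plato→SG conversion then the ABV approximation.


SG = 259/(259 − P);  ABV = (OG − FG)·131.25
OG = 259/(259 − 14.1) = 1.0576
FG = 259/(259 − 2.2) = 1.0086
ABV = (1.0576 − 1.0086)·131.25

6.4322 % ABV


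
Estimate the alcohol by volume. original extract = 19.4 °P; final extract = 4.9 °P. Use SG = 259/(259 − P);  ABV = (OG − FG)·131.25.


OG = 259/(259 − 19.4) = 1.0810
FG = 259/(259 − 4.9) = 1.0193
ABV = (1.0810 − 1.0193)·131.25

8.0961 % ABV


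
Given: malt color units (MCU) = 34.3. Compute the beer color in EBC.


SRM = 1.4922·MCU^0.6859;  EBC = SRM·1.97
SRM = 1.4922·34.3^0.6859 = 16.8611
EBC = 16.8611·1.97

33.2163 EBC


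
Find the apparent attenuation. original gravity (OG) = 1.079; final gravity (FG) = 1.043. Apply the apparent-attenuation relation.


AA = (OG − FG)/(OG − 1) · 100
AA = (1.079 − 1.043)/(1.079 − 1) · 100

45.5696 %


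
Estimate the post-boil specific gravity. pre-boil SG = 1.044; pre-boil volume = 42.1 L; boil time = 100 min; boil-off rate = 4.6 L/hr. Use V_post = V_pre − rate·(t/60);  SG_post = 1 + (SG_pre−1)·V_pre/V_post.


V_post = 42.1 − 4.6·(100/60) = 34.4333
SG_post = 1 + (1.044 − 1)·42.1/34.4333

1.0538


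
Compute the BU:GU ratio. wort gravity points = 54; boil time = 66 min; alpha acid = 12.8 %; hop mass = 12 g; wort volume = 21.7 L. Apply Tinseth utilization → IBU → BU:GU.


U = 1.65·0.000125^(GP/1000)·(1−e^(−0.04t))/4.15;  IBU = (α/100)·m·U·1000/V;  BU:GU = IBU/GP
U = 1.65·0.000125^(54/1000)·(1−e^(−0.04·66))/4.15 = 0.2273
IBU = (12.8/100)·12·0.2273·1000/21.7 = 16.0860
BU:GU = 16.0860/54

0.2979


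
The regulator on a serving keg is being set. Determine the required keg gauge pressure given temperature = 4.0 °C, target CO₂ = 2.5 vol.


psi = vols/(0.01821 + 0.09011·e^(−0.04·T)) − 14.695
psi = 2.5/(0.01821 + 0.09011·e^(−0.04·4.0)) − 14.695

11.6217 psi


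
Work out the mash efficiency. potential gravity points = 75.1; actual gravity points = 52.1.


efficiency = actual / potential × 100
efficiency = 52.1 / 75.1 × 100

69.3742 %


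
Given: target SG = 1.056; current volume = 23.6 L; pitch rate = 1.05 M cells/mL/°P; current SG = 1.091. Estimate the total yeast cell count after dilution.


V_w = V·((SG_c−1)/(SG_t−1)−1);  °P = 259 − 259/SG_t;  cells = rate·(V+V_w)·°P
V_w = 23.6·((1.091−1)/(1.056−1)−1) = 14.7500
V_final = 23.6 + 14.7500 = 38.3500
°P = 259 − 259/1.056 = 13.7348
cells = 1.05·38.3500·13.7348

553.0680 billion cells


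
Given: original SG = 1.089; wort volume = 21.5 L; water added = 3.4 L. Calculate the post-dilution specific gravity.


SG_new = 1 + (SG_old − 1)·V_old/(V_old + V_water)
pts = (1.089 − 1)·1000·21.5/(21.5 + 3.4) = 76.8474
SG_new = 1 + 76.8474/1000

1.0768


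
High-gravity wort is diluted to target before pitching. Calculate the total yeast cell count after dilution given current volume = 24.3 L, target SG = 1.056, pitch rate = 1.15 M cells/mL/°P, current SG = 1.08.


V_w = V·((SG_c−1)/(SG_t−1)−1);  °P = 259 − 259/SG_t;  cells = rate·(V+V_w)·°P
V_w = 24.3·((1.08−1)/(1.056−1)−1) = 10.4143
V_final = 24.3 + 10.4143 = 34.7143
°P = 259 − 259/1.056 = 13.7348
cells = 1.15·34.7143·13.7348

548.3148 billion cells


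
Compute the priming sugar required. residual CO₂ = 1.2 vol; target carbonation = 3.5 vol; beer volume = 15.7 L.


sugar = (target − residual)·4.0·V
sugar = (3.5 − 1.2)·4.0·15.7

144.4400 g


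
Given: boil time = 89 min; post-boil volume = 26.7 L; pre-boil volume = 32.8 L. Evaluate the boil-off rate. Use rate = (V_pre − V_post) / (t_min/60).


rate = (32.8 − 26.7) / (89/60)

4.1124 L/hr


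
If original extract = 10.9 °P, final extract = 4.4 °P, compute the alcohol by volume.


SG = 259/(259 − P);  ABV = (OG − FG)·131.25
OG = 259/(259 − 10.9) = 1.0439
FG = 259/(259 − 4.4) = 1.0173
ABV = (1.0439 − 1.0173)·131.25

3.4981 % ABV


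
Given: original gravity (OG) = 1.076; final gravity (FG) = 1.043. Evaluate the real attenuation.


AA = (OG−FG)/(OG−1)·100;  RA = AA·0.8192
AA = (1.076 − 1.043)/(1.076 − 1)·100 = 43.4211
RA = 43.4211·0.8192

35.5705 %


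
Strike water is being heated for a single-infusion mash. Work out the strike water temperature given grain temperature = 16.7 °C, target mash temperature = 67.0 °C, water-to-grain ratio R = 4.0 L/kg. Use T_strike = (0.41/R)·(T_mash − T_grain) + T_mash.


T_strike = (0.41/4.0)·(67.0 − 16.7) + 67.0

72.1557 °C


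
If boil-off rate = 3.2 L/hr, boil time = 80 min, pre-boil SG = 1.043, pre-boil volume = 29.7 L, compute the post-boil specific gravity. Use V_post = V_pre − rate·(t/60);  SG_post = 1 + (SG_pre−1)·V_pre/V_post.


V_post = 29.7 − 3.2·(80/60) = 25.4333
SG_post = 1 + (1.043 − 1)·29.7/25.4333

1.0502


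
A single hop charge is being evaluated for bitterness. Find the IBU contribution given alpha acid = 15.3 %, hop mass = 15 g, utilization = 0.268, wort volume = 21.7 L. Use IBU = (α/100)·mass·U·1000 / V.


IBU = (15.3/100)·15·0.268·1000 / 21.7

28.3438 IBU


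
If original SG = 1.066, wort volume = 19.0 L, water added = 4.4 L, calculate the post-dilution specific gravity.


SG_new = 1 + (SG_old − 1)·V_old/(V_old + V_water)
pts = (1.066 − 1)·1000·19.0/(19.0 + 4.4) = 53.5897
SG_new = 1 + 53.5897/1000

1.0536


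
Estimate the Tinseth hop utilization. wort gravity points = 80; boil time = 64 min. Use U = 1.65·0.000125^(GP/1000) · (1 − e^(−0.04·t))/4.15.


bigness = 1.65·0.000125^(80/1000) = 0.8040
boil_factor = (1 − e^(−0.04·64))/4.15 = 0.2223
U = 0.8040 · 0.2223

0.1788


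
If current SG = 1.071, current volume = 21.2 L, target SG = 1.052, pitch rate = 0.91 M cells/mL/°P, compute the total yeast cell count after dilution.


V_w = V·((SG_c−1)/(SG_t−1)−1);  °P = 259 − 259/SG_t;  cells = rate·(V+V_w)·°P
V_w = 21.2·((1.071−1)/(1.052−1)−1) = 7.7462
V_final = 21.2 + 7.7462 = 28.9462
°P = 259 − 259/1.052 = 12.8023
cells = 0.91·28.9462·12.8023

337.2249 billion cells


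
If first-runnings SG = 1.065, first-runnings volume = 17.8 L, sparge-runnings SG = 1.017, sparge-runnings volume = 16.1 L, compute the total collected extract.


total = Σ (SG_i − 1)·1000·V_i
first = (1.065 − 1)·1000·17.8 = 1157.0000
sparge = (1.017 − 1)·1000·16.1 = 273.7000
total = 1157.0000 + 273.7000

1430.7000 gravity·L


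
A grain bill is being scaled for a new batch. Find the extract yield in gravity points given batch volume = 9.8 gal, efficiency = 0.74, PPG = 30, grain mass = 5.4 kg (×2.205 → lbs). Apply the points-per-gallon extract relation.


points = lbs × PPG × eff / vol
lbs = 5.4 × 2.205 = 11.9070
points = 11.9070 × 30 × 0.74 / 9.8

26.9730 points


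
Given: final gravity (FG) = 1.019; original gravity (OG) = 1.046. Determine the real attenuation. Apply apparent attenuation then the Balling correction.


AA = (OG−FG)/(OG−1)·100;  RA = AA·0.8192
AA = (1.046 − 1.019)/(1.046 − 1)·100 = 58.6957
RA = 58.6957·0.8192

48.0835 %


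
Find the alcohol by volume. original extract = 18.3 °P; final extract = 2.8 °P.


SG = 259/(259 − P);  ABV = (OG − FG)·131.25
OG = 259/(259 − 18.3) = 1.0760
FG = 259/(259 − 2.8) = 1.0109
ABV = (1.0760 − 1.0109)·131.25

8.5443 % ABV


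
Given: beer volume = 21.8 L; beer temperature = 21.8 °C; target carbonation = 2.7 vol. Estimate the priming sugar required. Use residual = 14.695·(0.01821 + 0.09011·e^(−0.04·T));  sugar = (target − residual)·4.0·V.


residual = 14.695·(0.01821 + 0.09011·e^(−0.04·21.8)) = 0.8212
sugar = (2.7 − 0.8212)·4.0·21.8

163.8271 g


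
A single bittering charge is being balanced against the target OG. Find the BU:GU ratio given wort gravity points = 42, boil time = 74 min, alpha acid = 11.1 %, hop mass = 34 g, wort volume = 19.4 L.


U = 1.65·0.000125^(GP/1000)·(1−e^(−0.04t))/4.15;  IBU = (α/100)·m·U·1000/V;  BU:GU = IBU/GP
U = 1.65·0.000125^(42/1000)·(1−e^(−0.04·74))/4.15 = 0.2585
IBU = (11.1/100)·34·0.2585·1000/19.4 = 50.2803
BU:GU = 50.2803/42

1.1971


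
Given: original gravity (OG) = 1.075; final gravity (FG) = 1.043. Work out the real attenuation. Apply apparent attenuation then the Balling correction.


AA = (OG−FG)/(OG−1)·100;  RA = AA·0.8192
AA = (1.075 − 1.043)/(1.075 − 1)·100 = 42.6667
RA = 42.6667·0.8192

34.9525 %


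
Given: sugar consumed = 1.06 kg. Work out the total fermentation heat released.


Q = m_sugar · 590 kJ/kg
Q = 1.06 · 590

625.4000 kJ


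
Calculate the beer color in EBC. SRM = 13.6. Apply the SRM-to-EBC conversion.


EBC = SRM · 1.97
EBC = 13.6 · 1.97

26.7920 EBC


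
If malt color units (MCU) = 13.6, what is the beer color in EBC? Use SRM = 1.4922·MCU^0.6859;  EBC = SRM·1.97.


SRM = 1.4922·13.6^0.6859 = 8.9397
EBC = 8.9397·1.97

17.6111 EBC


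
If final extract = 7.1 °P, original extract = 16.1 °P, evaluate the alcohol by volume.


SG = 259/(259 − P);  ABV = (OG − FG)·131.25
OG = 259/(259 − 16.1) = 1.0663
FG = 259/(259 − 7.1) = 1.0282
ABV = (1.0663 − 1.0282)·131.25

5.0002 % ABV


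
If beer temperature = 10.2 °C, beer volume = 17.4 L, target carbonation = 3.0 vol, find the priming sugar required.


residual = 14.695·(0.01821 + 0.09011·e^(−0.04·T));  sugar = (target − residual)·4.0·V
residual = 14.695·(0.01821 + 0.09011·e^(−0.04·10.2)) = 1.1481
sugar = (3.0 − 1.1481)·4.0·17.4

128.8895 g


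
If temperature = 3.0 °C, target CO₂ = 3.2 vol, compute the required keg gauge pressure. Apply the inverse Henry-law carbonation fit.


psi = vols/(0.01821 + 0.09011·e^(−0.04·T)) − 14.695
psi = 3.2/(0.01821 + 0.09011·e^(−0.04·3.0)) − 14.695

17.9147 psi


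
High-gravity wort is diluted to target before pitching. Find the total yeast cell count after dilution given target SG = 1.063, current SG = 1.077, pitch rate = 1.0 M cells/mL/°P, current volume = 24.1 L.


V_w = V·((SG_c−1)/(SG_t−1)−1);  °P = 259 − 259/SG_t;  cells = rate·(V+V_w)·°P
V_w = 24.1·((1.077−1)/(1.063−1)−1) = 5.3556
V_final = 24.1 + 5.3556 = 29.4556
°P = 259 − 259/1.063 = 15.3500
cells = 1.0·29.4556·15.3500

452.1414 billion cells


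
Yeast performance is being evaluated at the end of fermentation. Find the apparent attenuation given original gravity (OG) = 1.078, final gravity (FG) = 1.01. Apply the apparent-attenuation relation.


AA = (OG − FG)/(OG − 1) · 100
AA = (1.078 − 1.01)/(1.078 − 1) · 100

87.1795 %


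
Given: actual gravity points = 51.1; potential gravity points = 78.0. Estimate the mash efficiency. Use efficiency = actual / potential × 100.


efficiency = 51.1 / 78.0 × 100

65.5128 %


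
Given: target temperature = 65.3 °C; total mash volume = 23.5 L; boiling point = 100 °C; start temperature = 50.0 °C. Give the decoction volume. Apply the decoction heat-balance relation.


V_dec = V_total·(T_target − T_start)/(T_boil − T_start)
V_dec = 23.5·(65.3 − 50.0)/(100 − 50.0)

7.1910 L


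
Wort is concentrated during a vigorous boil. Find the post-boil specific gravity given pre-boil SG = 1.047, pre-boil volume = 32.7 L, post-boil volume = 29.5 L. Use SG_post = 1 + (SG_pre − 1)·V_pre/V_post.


pts_pre = (1.047 − 1)·1000 = 47.0000
pts_post = 47.0000·32.7/29.5 = 52.0983
SG_post = 1 + 52.0983/1000

1.0521


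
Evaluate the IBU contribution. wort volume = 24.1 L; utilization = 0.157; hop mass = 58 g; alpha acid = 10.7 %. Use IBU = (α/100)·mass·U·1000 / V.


IBU = (10.7/100)·58·0.157·1000 / 24.1

40.4291 IBU


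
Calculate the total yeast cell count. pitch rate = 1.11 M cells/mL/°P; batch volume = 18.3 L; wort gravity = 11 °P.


cells (billions) = rate · V_L · °P
cells = 1.11 · 18.3 · 11

223.4430 billion cells


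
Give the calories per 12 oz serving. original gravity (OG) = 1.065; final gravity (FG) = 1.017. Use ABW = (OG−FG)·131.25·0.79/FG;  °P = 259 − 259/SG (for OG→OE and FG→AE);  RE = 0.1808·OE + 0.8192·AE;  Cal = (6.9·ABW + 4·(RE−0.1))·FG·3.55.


ABW = (1.065 − 1.017)·131.25·0.79/1.017 = 4.8938
OE = 259 − 259/1.065 = 15.8075 °P
AE = 259 − 259/1.017 = 4.3294 °P
RE = 0.1808·15.8075 + 0.8192·4.3294 = 6.4046 °P
Cal = (6.9·4.8938 + 4·(6.4046−0.1))·1.017·3.55

212.9595 kcal


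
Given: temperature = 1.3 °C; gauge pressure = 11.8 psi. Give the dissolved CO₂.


vols = (P + 14.695)·(0.01821 + 0.09011·e^(−0.04·T))
vols = (11.8 + 14.695)·(0.01821 + 0.09011·e^(−0.04·1.3))

2.7490 volumes


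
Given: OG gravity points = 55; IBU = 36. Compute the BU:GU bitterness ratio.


BU:GU = IBU / OG_points
BU:GU = 36 / 55

0.6545


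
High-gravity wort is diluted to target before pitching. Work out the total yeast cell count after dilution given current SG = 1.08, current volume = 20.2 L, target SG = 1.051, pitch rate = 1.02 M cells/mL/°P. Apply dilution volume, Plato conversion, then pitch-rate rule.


V_w = V·((SG_c−1)/(SG_t−1)−1);  °P = 259 − 259/SG_t;  cells = rate·(V+V_w)·°P
V_w = 20.2·((1.08−1)/(1.051−1)−1) = 11.4863
V_final = 20.2 + 11.4863 = 31.6863
°P = 259 − 259/1.051 = 12.5680
cells = 1.02·31.6863·12.5680

406.1987 billion cells


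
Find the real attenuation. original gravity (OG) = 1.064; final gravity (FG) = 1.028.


AA = (OG−FG)/(OG−1)·100;  RA = AA·0.8192
AA = (1.064 − 1.028)/(1.064 − 1)·100 = 56.2500
RA = 56.2500·0.8192

46.0800 %


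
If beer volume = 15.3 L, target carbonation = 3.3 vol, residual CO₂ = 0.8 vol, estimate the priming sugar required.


sugar = (target − residual)·4.0·V
sugar = (3.3 − 0.8)·4.0·15.3

153.0000 g


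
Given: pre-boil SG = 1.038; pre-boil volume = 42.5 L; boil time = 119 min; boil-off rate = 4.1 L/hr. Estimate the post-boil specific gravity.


V_post = V_pre − rate·(t/60);  SG_post = 1 + (SG_pre−1)·V_pre/V_post
V_post = 42.5 − 4.1·(119/60) = 34.3683
SG_post = 1 + (1.038 − 1)·42.5/34.3683

1.0470


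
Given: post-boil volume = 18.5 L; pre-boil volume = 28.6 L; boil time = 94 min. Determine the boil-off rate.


rate = (V_pre − V_post) / (t_min/60)
rate = (28.6 − 18.5) / (94/60)

6.4468 L/hr


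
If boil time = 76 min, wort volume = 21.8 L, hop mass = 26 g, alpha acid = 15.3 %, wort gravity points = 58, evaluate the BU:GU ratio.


U = 1.65·0.000125^(GP/1000)·(1−e^(−0.04t))/4.15;  IBU = (α/100)·m·U·1000/V;  BU:GU = IBU/GP
U = 1.65·0.000125^(58/1000)·(1−e^(−0.04·76))/4.15 = 0.2248
IBU = (15.3/100)·26·0.2248·1000/21.8 = 41.0183
BU:GU = 41.0183/58

0.7072


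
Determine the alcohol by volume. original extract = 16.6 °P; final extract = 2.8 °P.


SG = 259/(259 − P);  ABV = (OG − FG)·131.25
OG = 259/(259 − 16.6) = 1.0685
FG = 259/(259 − 2.8) = 1.0109
ABV = (1.0685 − 1.0109)·131.25

7.5538 % ABV


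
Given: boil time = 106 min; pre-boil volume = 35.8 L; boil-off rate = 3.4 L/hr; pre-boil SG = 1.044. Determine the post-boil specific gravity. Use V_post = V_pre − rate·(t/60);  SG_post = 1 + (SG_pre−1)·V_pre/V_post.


V_post = 35.8 − 3.4·(106/60) = 29.7933
SG_post = 1 + (1.044 − 1)·35.8/29.7933

1.0529


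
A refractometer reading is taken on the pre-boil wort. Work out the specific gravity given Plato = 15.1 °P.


SG = 259/(259 − P)
SG = 259/(259 − 15.1)

1.0619


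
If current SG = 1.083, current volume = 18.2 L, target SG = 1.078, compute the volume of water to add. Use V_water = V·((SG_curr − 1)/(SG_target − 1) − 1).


V_water = 18.2·((1.083 − 1)/(1.078 − 1) − 1)

1.1667 L


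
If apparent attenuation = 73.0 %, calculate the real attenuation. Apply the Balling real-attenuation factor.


RA = AA · 0.8192
RA = 73.0 · 0.8192

59.8016 %


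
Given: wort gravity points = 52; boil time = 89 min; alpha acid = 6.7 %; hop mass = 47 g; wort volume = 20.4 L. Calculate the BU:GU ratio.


U = 1.65·0.000125^(GP/1000)·(1−e^(−0.04t))/4.15;  IBU = (α/100)·m·U·1000/V;  BU:GU = IBU/GP
U = 1.65·0.000125^(52/1000)·(1−e^(−0.04·89))/4.15 = 0.2421
IBU = (6.7/100)·47·0.2421·1000/20.4 = 37.3670
BU:GU = 37.3670/52

0.7186


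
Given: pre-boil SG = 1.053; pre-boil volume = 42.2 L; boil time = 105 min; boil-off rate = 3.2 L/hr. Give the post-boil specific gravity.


V_post = V_pre − rate·(t/60);  SG_post = 1 + (SG_pre−1)·V_pre/V_post
V_post = 42.2 − 3.2·(105/60) = 36.6000
SG_post = 1 + (1.053 − 1)·42.2/36.6000

1.0611


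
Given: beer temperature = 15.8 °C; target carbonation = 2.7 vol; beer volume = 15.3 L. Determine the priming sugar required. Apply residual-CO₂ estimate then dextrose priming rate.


residual = 14.695·(0.01821 + 0.09011·e^(−0.04·T));  sugar = (target − residual)·4.0·V
residual = 14.695·(0.01821 + 0.09011·e^(−0.04·15.8)) = 0.9714
sugar = (2.7 − 0.9714)·4.0·15.3

105.7887 g


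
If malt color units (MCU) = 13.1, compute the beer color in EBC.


SRM = 1.4922·MCU^0.6859;  EBC = SRM·1.97
SRM = 1.4922·13.1^0.6859 = 8.7129
EBC = 8.7129·1.97

17.1644 EBC


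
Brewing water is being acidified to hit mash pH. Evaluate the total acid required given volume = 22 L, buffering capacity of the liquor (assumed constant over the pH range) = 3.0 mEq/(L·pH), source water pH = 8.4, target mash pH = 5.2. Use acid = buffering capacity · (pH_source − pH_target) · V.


acid = 3.0 · (8.4 − 5.2) · 22

211.2000 mEq


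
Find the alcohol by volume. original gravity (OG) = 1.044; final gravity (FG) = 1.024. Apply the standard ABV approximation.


ABV = (OG − FG) · 131.25
ABV = (1.044 − 1.024) · 131.25

2.6250 % ABV


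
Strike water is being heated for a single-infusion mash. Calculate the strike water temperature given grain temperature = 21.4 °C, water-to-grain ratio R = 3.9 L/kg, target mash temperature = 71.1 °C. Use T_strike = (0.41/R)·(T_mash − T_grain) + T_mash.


T_strike = (0.41/3.9)·(71.1 − 21.4) + 71.1

76.3249 °C


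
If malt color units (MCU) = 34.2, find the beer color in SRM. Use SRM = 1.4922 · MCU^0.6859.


SRM = 1.4922 · 34.2^0.6859

16.8273 SRM


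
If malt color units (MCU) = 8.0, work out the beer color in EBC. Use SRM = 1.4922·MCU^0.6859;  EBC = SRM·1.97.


SRM = 1.4922·8.0^0.6859 = 6.2124
EBC = 6.2124·1.97

12.2383 EBC


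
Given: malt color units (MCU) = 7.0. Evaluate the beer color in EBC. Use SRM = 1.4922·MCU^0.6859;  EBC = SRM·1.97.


SRM = 1.4922·7.0^0.6859 = 5.6687
EBC = 5.6687·1.97

11.1672 EBC


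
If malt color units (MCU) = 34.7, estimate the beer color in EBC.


SRM = 1.4922·MCU^0.6859;  EBC = SRM·1.97
SRM = 1.4922·34.7^0.6859 = 16.9957
EBC = 16.9957·1.97

33.4815 EBC


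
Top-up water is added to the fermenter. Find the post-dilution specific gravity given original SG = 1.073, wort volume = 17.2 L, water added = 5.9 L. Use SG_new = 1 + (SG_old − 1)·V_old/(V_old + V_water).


pts = (1.073 − 1)·1000·17.2/(17.2 + 5.9) = 54.3550
SG_new = 1 + 54.3550/1000

1.0544


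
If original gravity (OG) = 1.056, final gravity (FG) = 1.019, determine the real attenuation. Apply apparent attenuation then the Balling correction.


AA = (OG−FG)/(OG−1)·100;  RA = AA·0.8192
AA = (1.056 − 1.019)/(1.056 − 1)·100 = 66.0714
RA = 66.0714·0.8192

54.1257 %


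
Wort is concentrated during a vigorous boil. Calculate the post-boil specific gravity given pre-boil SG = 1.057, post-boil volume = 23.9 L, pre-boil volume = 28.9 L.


SG_post = 1 + (SG_pre − 1)·V_pre/V_post
pts_pre = (1.057 − 1)·1000 = 57.0000
pts_post = 57.0000·28.9/23.9 = 68.9247
SG_post = 1 + 68.9247/1000

1.0689


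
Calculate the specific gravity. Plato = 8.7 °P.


SG = 259/(259 − P)
SG = 259/(259 − 8.7)

1.0348


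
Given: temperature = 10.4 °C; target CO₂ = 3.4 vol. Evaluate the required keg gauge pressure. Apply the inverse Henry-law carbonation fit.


psi = vols/(0.01821 + 0.09011·e^(−0.04·T)) − 14.695
psi = 3.4/(0.01821 + 0.09011·e^(−0.04·10.4)) − 14.695

29.0891 psi


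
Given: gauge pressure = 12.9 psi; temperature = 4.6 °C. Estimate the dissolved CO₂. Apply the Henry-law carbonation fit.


vols = (P + 14.695)·(0.01821 + 0.09011·e^(−0.04·T))
vols = (12.9 + 14.695)·(0.01821 + 0.09011·e^(−0.04·4.6))

2.5712 volumes


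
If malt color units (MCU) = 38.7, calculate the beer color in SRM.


SRM = 1.4922 · MCU^0.6859
SRM = 1.4922 · 38.7^0.6859

18.3163 SRM


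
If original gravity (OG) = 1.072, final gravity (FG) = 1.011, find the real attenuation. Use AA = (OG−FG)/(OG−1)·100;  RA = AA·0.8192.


AA = (1.072 − 1.011)/(1.072 − 1)·100 = 84.7222
RA = 84.7222·0.8192

69.4044 %


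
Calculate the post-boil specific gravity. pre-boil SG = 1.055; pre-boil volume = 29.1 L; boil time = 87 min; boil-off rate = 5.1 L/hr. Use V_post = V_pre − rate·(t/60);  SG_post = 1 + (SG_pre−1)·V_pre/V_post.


V_post = 29.1 − 5.1·(87/60) = 21.7050
SG_post = 1 + (1.055 − 1)·29.1/21.7050

1.0737


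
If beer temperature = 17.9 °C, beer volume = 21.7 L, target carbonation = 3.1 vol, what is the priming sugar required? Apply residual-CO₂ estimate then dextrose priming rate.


residual = 14.695·(0.01821 + 0.09011·e^(−0.04·T));  sugar = (target − residual)·4.0·V
residual = 14.695·(0.01821 + 0.09011·e^(−0.04·17.9)) = 0.9147
sugar = (3.1 − 0.9147)·4.0·21.7

189.6823 g


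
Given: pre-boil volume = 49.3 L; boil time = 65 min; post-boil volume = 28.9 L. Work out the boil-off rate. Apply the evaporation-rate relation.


rate = (V_pre − V_post) / (t_min/60)
rate = (49.3 − 28.9) / (65/60)

18.8308 L/hr


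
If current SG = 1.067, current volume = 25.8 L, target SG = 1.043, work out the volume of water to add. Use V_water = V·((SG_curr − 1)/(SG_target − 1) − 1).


V_water = 25.8·((1.067 − 1)/(1.043 − 1) − 1)

14.4000 L


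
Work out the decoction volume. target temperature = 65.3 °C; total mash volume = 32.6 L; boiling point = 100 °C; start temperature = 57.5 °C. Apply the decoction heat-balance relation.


V_dec = V_total·(T_target − T_start)/(T_boil − T_start)
V_dec = 32.6·(65.3 − 57.5)/(100 − 57.5)

5.9831 L


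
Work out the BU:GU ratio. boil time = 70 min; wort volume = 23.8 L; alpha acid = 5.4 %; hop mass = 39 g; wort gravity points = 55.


U = 1.65·0.000125^(GP/1000)·(1−e^(−0.04t))/4.15;  IBU = (α/100)·m·U·1000/V;  BU:GU = IBU/GP
U = 1.65·0.000125^(55/1000)·(1−e^(−0.04·70))/4.15 = 0.2278
IBU = (5.4/100)·39·0.2278·1000/23.8 = 20.1558
BU:GU = 20.1558/55

0.3665


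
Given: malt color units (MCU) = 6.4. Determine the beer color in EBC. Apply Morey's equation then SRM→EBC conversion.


SRM = 1.4922·MCU^0.6859;  EBC = SRM·1.97
SRM = 1.4922·6.4^0.6859 = 5.3307
EBC = 5.3307·1.97

10.5015 EBC


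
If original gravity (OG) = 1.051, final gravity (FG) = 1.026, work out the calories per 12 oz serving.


ABW = (OG−FG)·131.25·0.79/FG;  °P = 259 − 259/SG (for OG→OE and FG→AE);  RE = 0.1808·OE + 0.8192·AE;  Cal = (6.9·ABW + 4·(RE−0.1))·FG·3.55
ABW = (1.051 − 1.026)·131.25·0.79/1.026 = 2.5265
OE = 259 − 259/1.051 = 12.5680 °P
AE = 259 − 259/1.026 = 6.5634 °P
RE = 0.1808·12.5680 + 0.8192·6.5634 = 7.6490 °P
Cal = (6.9·2.5265 + 4·(7.6490−0.1))·1.026·3.55

173.4785 kcal


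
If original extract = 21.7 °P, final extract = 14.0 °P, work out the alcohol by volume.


SG = 259/(259 − P);  ABV = (OG − FG)·131.25
OG = 259/(259 − 21.7) = 1.0914
FG = 259/(259 − 14.0) = 1.0571
ABV = (1.0914 − 1.0571)·131.25

4.5022 % ABV


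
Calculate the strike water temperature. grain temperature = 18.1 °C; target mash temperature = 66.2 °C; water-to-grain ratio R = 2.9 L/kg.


T_strike = (0.41/R)·(T_mash − T_grain) + T_mash
T_strike = (0.41/2.9)·(66.2 − 18.1) + 66.2

73.0003 °C


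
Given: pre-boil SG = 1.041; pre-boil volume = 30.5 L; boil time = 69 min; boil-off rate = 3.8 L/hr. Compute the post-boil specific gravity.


V_post = V_pre − rate·(t/60);  SG_post = 1 + (SG_pre−1)·V_pre/V_post
V_post = 30.5 − 3.8·(69/60) = 26.1300
SG_post = 1 + (1.041 − 1)·30.5/26.1300

1.0479
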